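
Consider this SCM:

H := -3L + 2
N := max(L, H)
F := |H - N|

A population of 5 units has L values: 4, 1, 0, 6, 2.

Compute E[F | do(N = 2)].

Under do(N=2), N's equation is replaced by N=2 for every unit. Per-unit F: 12, 3, 0, 18, 6. Mean = 7.8.

7.8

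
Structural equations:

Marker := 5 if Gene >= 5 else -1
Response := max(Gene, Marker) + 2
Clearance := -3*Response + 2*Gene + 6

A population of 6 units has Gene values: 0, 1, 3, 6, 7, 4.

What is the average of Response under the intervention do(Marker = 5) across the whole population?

7.5

The intervention sets Marker=5 in all 6 units regardless of Gene. Recomputing Response per unit gives 7, 7, 7, 8, 9, 7; average 7.5.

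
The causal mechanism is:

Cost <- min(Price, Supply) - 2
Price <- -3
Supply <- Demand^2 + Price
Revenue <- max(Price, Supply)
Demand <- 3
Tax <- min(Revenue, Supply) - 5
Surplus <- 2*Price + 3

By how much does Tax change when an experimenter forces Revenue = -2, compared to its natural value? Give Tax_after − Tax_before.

The intervention breaks the incoming arrows to Revenue: Revenue <- max(Price, Supply) no longer applies, and Revenue = -2.
Supply = Demand^2 + Price  [with Demand=3, Price=-3]  = 6
Tax = min(Revenue, Supply) - 5  [with Revenue=-2, Supply=6]  = -7
Without intervention: Supply = Demand^2 + Price  [with Demand=3, Price=-3]  = 6; Revenue = max(Price, Supply)  [with Price=-3, Supply=6]  = 6; Tax = min(Revenue, Supply) - 5  [with Revenue=6, Supply=6]  = 1.
Change = -7 − 1 = -8.

-8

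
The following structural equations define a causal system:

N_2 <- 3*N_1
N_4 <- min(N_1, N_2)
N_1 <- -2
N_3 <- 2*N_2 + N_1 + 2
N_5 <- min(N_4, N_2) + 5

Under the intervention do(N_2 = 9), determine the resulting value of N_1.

-2

Under do(N_2=9), the mechanism N_2 <- 3*N_1 is discarded; N_2 is fixed at 9.
N_1 is not downstream of the intervention, so its value is determined by the original equations.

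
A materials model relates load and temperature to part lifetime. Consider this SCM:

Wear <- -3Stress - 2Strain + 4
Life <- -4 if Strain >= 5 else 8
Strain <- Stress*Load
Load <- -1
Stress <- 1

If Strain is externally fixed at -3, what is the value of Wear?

7

The intervention breaks the incoming arrows to Strain: Strain <- Stress*Load no longer applies, and Strain = -3.
Wear = -3Stress - 2Strain + 4  [with Stress=1, Strain=-3]  = 7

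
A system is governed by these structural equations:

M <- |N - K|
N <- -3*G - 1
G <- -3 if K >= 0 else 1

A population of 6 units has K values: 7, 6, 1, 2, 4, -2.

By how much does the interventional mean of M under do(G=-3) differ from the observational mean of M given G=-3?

1

do(G=-3) breaks G's dependence on K. With G=-3 fixed, M across the units is 1, 2, 7, 6, 4, 10, mean 5.
Observing G=-3 restricts to units where G's equation naturally yields -3: K ∈ {7, 6, 1, 2, 4}. In that subpopulation M = 1, 2, 7, 6, 4, mean 4.
Difference = 5 − 4 = 1.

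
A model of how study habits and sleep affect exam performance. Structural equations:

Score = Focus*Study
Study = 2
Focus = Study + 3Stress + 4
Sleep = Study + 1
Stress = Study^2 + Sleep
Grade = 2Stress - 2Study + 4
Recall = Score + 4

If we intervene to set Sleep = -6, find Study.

Under do(Sleep=-6), the mechanism Sleep = Study + 1 is discarded; Sleep is fixed at -6.
Study is not downstream of the intervention, so its value is determined by the original equations.

2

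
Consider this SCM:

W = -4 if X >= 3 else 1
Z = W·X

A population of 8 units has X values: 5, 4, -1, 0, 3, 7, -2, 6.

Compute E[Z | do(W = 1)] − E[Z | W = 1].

3.75

Every unit gets W=1 under the intervention. Z values become 5, 4, -1, 0, 3, 7, -2, 6; E[Z|do(W=1)] = 2.75.
E[Z|W=1] averages over only the 3 units with W=1 (X = -1, 0, -2): Z = -1, 0, -2, mean -1.
Difference = 2.75 − (-1) = 3.75.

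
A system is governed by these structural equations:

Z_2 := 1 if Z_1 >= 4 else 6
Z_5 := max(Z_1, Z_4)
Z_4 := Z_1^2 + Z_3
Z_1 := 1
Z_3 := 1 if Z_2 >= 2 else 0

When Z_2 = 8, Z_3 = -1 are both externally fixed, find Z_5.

Under do(Z_2 = 8, Z_3 = -1), each intervened variable's structural equation is replaced by its fixed value.
Z_4 = Z_1^2 + Z_3  [with Z_1=1, Z_3=-1]  = 0
Z_5 = max(Z_1, Z_4)  [with Z_1=1, Z_4=0]  = 1

1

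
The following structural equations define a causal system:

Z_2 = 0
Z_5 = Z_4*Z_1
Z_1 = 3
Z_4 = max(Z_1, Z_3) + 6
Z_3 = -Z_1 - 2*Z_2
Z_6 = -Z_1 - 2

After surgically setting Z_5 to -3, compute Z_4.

The intervention breaks the incoming arrows to Z_5: Z_5 = Z_4*Z_1 no longer applies, and Z_5 = -3.
Since Z_4 is not a descendant of the intervened variable, it is unaffected.
Z_3 = -Z_1 - 2*Z_2  [with Z_1=3, Z_2=0]  = -3
Z_4 = max(Z_1, Z_3) + 6  [with Z_1=3, Z_3=-3]  = 9

9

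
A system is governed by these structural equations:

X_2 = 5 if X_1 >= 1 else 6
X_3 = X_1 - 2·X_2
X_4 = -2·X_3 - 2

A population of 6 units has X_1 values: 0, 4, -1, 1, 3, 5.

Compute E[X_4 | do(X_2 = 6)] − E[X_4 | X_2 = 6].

-5

The intervention sets X_2=6 in all 6 units regardless of X_1. Recomputing X_4 per unit gives 22, 14, 24, 20, 16, 12; average 18.
Conditioning on X_2=6 selects the 2 unit(s) with X_1 ∈ {0, -1}. Their X_4 values: 22, 24. Mean = 23.
Difference = 18 − 23 = -5.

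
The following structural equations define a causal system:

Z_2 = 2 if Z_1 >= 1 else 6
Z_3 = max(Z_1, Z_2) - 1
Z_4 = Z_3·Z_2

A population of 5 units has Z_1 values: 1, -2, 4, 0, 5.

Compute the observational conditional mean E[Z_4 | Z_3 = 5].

30

Observing Z_3=5 restricts to units where Z_3's equation naturally yields 5: Z_1 ∈ {-2, 0}. In that subpopulation Z_4 = 30, 30, mean 30.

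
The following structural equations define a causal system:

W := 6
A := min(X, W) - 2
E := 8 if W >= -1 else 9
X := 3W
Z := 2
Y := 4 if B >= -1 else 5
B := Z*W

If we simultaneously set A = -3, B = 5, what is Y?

Setting A = -3, B = 5 by intervention discards those variables' equations.
Y = 4 if B >= -1 else 5  [with B=5]  = 4

4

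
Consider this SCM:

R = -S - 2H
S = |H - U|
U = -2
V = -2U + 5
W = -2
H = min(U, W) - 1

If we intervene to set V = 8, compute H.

do(V=8) replaces the equation V = -2U + 5 with the constant V = 8.
H is not downstream of the intervention, so its value is determined by the original equations.
H = min(U, W) - 1  [with U=-2, W=-2]  = -3

-3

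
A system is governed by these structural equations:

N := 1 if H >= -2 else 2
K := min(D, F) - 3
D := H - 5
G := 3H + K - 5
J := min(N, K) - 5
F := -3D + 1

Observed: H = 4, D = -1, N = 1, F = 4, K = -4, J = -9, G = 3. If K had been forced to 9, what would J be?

-4

The intervention breaks the incoming arrows to K: K := min(D, F) - 3 no longer applies, and K = 9.
N = 1 if H >= -2 else 2  [with H=4]  = 1
J = min(N, K) - 5  [with N=1, K=9]  = -4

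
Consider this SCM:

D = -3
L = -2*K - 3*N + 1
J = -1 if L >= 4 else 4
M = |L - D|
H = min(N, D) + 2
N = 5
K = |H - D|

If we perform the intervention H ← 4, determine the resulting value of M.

25

The intervention breaks the incoming arrows to H: H = min(N, D) + 2 no longer applies, and H = 4.
K = |H - D|  [with H=4, D=-3]  = 7
L = -2*K - 3*N + 1  [with K=7, N=5]  = -28
M = |L - D|  [with L=-28, D=-3]  = 25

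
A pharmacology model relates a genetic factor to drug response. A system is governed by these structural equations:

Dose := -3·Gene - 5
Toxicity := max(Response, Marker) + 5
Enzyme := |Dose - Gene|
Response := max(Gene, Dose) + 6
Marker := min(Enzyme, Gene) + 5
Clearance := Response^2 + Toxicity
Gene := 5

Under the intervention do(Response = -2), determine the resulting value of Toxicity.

The intervention breaks the incoming arrows to Response: Response := max(Gene, Dose) + 6 no longer applies, and Response = -2.
Dose = -3·Gene - 5  [with Gene=5]  = -20
Enzyme = |Dose - Gene|  [with Dose=-20, Gene=5]  = 25
Marker = min(Enzyme, Gene) + 5  [with Enzyme=25, Gene=5]  = 10
Toxicity = max(Response, Marker) + 5  [with Response=-2, Marker=10]  = 15

15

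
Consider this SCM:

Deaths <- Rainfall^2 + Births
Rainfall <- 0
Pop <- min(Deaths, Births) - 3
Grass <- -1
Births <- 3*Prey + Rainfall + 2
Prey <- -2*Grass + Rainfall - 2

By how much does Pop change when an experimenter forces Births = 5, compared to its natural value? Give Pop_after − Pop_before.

3

Under do(Births=5), the mechanism Births <- 3*Prey + Rainfall + 2 is discarded; Births is fixed at 5.
Deaths = Rainfall^2 + Births  [with Rainfall=0, Births=5]  = 5
Pop = min(Deaths, Births) - 3  [with Deaths=5, Births=5]  = 2
Without intervention: Prey = -2*Grass + Rainfall - 2  [with Grass=-1, Rainfall=0]  = 0; Births = 3*Prey + Rainfall + 2  [with Prey=0, Rainfall=0]  = 2; Deaths = Rainfall^2 + Births  [with Rainfall=0, Births=2]  = 2; Pop = min(Deaths, Births) - 3  [with Deaths=2, Births=2]  = -1.
Change = 2 − (-1) = 3.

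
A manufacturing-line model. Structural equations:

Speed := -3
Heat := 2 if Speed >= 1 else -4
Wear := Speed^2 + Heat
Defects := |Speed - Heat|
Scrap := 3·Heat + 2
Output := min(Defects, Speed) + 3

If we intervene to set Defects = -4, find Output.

-1

Under do(Defects=-4), the mechanism Defects := |Speed - Heat| is discarded; Defects is fixed at -4.
Output = min(Defects, Speed) + 3  [with Defects=-4, Speed=-3]  = -1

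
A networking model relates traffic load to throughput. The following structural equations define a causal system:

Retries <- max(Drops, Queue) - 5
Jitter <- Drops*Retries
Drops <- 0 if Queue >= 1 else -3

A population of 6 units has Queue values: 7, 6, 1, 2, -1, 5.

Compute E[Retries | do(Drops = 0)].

-1.5

Under do(Drops=0), Drops's equation is replaced by Drops=0 for every unit. Per-unit Retries: 2, 1, -4, -3, -5, 0. Mean = -1.5.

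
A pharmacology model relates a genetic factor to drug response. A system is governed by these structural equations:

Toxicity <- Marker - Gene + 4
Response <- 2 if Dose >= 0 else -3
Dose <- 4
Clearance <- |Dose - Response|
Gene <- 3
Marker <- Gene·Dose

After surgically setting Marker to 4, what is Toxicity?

5

do(Marker=4) replaces the equation Marker <- Gene·Dose with the constant Marker = 4.
Toxicity = Marker - Gene + 4  [with Marker=4, Gene=3]  = 5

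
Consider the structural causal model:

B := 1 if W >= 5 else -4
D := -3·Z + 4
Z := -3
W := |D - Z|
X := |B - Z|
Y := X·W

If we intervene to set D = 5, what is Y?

Under do(D=5), the mechanism D := -3·Z + 4 is discarded; D is fixed at 5.
W = |D - Z|  [with D=5, Z=-3]  = 8
B = 1 if W >= 5 else -4  [with W=8]  = 1
X = |B - Z|  [with B=1, Z=-3]  = 4
Y = X·W  [with X=4, W=8]  = 32

32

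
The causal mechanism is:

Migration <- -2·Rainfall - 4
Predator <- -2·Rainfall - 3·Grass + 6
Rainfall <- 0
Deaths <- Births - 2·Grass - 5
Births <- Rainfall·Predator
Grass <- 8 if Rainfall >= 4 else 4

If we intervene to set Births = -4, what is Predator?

-6

Under do(Births=-4), the mechanism Births <- Rainfall·Predator is discarded; Births is fixed at -4.
Since Predator is not a descendant of the intervened variable, it is unaffected.
Grass = 8 if Rainfall >= 4 else 4  [with Rainfall=0]  = 4
Predator = -2·Rainfall - 3·Grass + 6  [with Rainfall=0, Grass=4]  = -6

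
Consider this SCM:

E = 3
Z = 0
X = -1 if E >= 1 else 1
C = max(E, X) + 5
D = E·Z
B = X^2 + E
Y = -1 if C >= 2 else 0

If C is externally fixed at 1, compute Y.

0

Intervening sets C = 1 and removes its equation (C = max(E, X) + 5).
Y = -1 if C >= 2 else 0  [with C=1]  = 0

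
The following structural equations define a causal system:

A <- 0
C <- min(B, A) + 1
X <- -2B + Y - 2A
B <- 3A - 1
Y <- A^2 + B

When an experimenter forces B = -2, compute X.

2

Under do(B=-2), the mechanism B <- 3A - 1 is discarded; B is fixed at -2.
Y = A^2 + B  [with A=0, B=-2]  = -2
X = -2B + Y - 2A  [with B=-2, Y=-2, A=0]  = 2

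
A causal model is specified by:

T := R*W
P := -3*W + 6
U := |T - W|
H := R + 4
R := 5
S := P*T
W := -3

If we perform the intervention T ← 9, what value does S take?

135

The intervention breaks the incoming arrows to T: T := R*W no longer applies, and T = 9.
P = -3*W + 6  [with W=-3]  = 15
S = P*T  [with P=15, T=9]  = 135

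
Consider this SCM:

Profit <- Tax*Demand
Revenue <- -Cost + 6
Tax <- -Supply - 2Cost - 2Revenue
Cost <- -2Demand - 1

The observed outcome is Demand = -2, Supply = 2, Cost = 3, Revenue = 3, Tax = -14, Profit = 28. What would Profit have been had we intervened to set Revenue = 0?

16

Under do(Revenue=0), the mechanism Revenue <- -Cost + 6 is discarded; Revenue is fixed at 0.
Cost = -2Demand - 1  [with Demand=-2]  = 3
Tax = -Supply - 2Cost - 2Revenue  [with Supply=2, Cost=3, Revenue=0]  = -8
Profit = Tax*Demand  [with Tax=-8, Demand=-2]  = 16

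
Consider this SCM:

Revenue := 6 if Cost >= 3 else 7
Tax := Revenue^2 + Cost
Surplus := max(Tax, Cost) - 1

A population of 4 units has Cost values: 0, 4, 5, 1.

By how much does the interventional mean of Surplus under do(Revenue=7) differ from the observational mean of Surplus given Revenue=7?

2

do(Revenue=7) breaks Revenue's dependence on Cost. With Revenue=7 fixed, Surplus across the units is 48, 52, 53, 49, mean 50.5.
Observing Revenue=7 restricts to units where Revenue's equation naturally yields 7: Cost ∈ {0, 1}. In that subpopulation Surplus = 48, 49, mean 48.5.
Difference = 50.5 − 48.5 = 2.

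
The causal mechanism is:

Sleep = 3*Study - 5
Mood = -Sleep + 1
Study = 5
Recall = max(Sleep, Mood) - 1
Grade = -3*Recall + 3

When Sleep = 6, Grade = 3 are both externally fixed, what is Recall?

5

The joint intervention fixes Sleep = 6, Grade = 3, removing each variable's own equation.
Mood = -Sleep + 1  [with Sleep=6]  = -5
Recall = max(Sleep, Mood) - 1  [with Sleep=6, Mood=-5]  = 5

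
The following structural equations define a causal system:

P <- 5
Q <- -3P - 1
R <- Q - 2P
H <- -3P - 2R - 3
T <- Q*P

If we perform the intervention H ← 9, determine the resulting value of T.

-80

Intervening sets H = 9 and removes its equation (H <- -3P - 2R - 3).
No directed path runs from H to T, so T keeps its natural value.
Q = -3P - 1  [with P=5]  = -16
T = Q*P  [with Q=-16, P=5]  = -80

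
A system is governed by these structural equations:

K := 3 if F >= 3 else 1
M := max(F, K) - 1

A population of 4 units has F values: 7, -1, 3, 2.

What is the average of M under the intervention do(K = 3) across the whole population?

3

Under do(K=3), K's equation is replaced by K=3 for every unit. Per-unit M: 6, 2, 2, 2. Mean = 3.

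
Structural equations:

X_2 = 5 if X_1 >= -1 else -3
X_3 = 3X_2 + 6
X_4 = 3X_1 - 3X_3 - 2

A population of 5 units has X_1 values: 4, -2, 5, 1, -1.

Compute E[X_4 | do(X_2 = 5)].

-60.8

The intervention sets X_2=5 in all 5 units regardless of X_1. Recomputing X_4 per unit gives -53, -71, -50, -62, -68; average -60.8.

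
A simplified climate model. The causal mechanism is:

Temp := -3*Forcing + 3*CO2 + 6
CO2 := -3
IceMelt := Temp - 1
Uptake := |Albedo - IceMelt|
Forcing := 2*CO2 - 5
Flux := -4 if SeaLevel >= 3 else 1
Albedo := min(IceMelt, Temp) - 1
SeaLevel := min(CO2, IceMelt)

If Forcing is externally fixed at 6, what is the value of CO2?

Under do(Forcing=6), the mechanism Forcing := 2*CO2 - 5 is discarded; Forcing is fixed at 6.
CO2 is not downstream of the intervention, so its value is determined by the original equations.

-3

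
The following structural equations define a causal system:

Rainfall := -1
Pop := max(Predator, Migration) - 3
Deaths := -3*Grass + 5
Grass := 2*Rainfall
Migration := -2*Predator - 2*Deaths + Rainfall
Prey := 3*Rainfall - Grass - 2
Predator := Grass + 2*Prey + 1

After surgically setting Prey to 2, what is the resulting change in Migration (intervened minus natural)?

-20

The intervention breaks the incoming arrows to Prey: Prey := 3*Rainfall - Grass - 2 no longer applies, and Prey = 2.
Grass = 2*Rainfall  [with Rainfall=-1]  = -2
Predator = Grass + 2*Prey + 1  [with Grass=-2, Prey=2]  = 3
Deaths = -3*Grass + 5  [with Grass=-2]  = 11
Migration = -2*Predator - 2*Deaths + Rainfall  [with Predator=3, Deaths=11, Rainfall=-1]  = -29
Without intervention: Grass = 2*Rainfall  [with Rainfall=-1]  = -2; Prey = 3*Rainfall - Grass - 2  [with Rainfall=-1, Grass=-2]  = -3; Predator = Grass + 2*Prey + 1  [with Grass=-2, Prey=-3]  = -7; Deaths = -3*Grass + 5  [with Grass=-2]  = 11; Migration = -2*Predator - 2*Deaths + Rainfall  [with Predator=-7, Deaths=11, Rainfall=-1]  = -9.
Change = -29 − (-9) = -20.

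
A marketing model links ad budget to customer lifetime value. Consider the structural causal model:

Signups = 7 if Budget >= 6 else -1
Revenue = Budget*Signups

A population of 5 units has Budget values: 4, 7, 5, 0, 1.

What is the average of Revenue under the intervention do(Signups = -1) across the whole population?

-3.4

do(Signups=-1) breaks Signups's dependence on Budget. With Signups=-1 fixed, Revenue across the units is -4, -7, -5, 0, -1, mean -3.4.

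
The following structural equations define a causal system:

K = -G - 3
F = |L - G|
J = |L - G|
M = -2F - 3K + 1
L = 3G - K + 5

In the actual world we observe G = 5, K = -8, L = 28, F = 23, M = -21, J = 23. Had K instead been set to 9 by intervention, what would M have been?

-38

do(K=9) replaces the equation K = -G - 3 with the constant K = 9.
L = 3G - K + 5  [with G=5, K=9]  = 11
F = |L - G|  [with L=11, G=5]  = 6
M = -2F - 3K + 1  [with F=6, K=9]  = -38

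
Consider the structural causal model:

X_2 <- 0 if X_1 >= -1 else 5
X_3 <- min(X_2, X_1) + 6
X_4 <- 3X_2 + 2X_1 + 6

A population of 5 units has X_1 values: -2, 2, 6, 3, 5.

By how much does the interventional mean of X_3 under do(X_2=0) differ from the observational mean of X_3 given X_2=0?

-0.4

The intervention sets X_2=0 in all 5 units regardless of X_1. Recomputing X_3 per unit gives 4, 6, 6, 6, 6; average 5.6.
Conditioning on X_2=0 selects the 4 unit(s) with X_1 ∈ {2, 6, 3, 5}. Their X_3 values: 6, 6, 6, 6. Mean = 6.
Difference = 5.6 − 6 = -0.4.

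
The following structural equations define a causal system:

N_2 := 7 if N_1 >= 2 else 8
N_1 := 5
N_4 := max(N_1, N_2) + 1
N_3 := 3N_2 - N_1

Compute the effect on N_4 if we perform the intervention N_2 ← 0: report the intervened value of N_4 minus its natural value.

Under do(N_2=0), the mechanism N_2 := 7 if N_1 >= 2 else 8 is discarded; N_2 is fixed at 0.
N_4 = max(N_1, N_2) + 1  [with N_1=5, N_2=0]  = 6
Without intervention: N_2 = 7 if N_1 >= 2 else 8  [with N_1=5]  = 7; N_4 = max(N_1, N_2) + 1  [with N_1=5, N_2=7]  = 8.
Change = 6 − 8 = -2.

-2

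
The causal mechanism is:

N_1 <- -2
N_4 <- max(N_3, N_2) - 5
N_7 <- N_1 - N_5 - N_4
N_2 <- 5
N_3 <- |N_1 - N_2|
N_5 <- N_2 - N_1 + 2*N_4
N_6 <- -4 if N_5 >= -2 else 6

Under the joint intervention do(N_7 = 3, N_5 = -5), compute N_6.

6

Setting N_7 = 3, N_5 = -5 by intervention discards those variables' equations.
N_6 = -4 if N_5 >= -2 else 6  [with N_5=-5]  = 6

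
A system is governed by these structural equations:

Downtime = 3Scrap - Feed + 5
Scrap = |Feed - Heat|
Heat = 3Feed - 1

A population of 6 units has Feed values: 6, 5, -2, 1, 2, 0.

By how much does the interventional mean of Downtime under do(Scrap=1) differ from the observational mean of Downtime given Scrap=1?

-1.5

The intervention sets Scrap=1 in all 6 units regardless of Feed. Recomputing Downtime per unit gives 2, 3, 10, 7, 6, 8; average 6.
E[Downtime|Scrap=1] averages over only the 2 units with Scrap=1 (Feed = 1, 0): Downtime = 7, 8, mean 7.5.
Difference = 6 − 7.5 = -1.5.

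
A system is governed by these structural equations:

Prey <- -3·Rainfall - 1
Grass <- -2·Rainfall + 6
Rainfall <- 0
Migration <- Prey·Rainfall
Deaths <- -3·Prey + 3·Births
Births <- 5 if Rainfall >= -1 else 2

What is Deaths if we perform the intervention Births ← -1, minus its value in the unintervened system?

-18

Intervening sets Births = -1 and removes its equation (Births <- 5 if Rainfall >= -1 else 2).
Prey = -3·Rainfall - 1  [with Rainfall=0]  = -1
Deaths = -3·Prey + 3·Births  [with Prey=-1, Births=-1]  = 0
Without intervention: Prey = -3·Rainfall - 1  [with Rainfall=0]  = -1; Births = 5 if Rainfall >= -1 else 2  [with Rainfall=0]  = 5; Deaths = -3·Prey + 3·Births  [with Prey=-1, Births=5]  = 18.
Change = 0 − 18 = -18.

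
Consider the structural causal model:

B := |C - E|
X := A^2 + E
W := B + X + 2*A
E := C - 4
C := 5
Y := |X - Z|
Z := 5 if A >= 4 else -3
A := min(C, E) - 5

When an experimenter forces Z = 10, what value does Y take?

do(Z=10) replaces the equation Z := 5 if A >= 4 else -3 with the constant Z = 10.
E = C - 4  [with C=5]  = 1
A = min(C, E) - 5  [with C=5, E=1]  = -4
X = A^2 + E  [with A=-4, E=1]  = 17
Y = |X - Z|  [with X=17, Z=10]  = 7

7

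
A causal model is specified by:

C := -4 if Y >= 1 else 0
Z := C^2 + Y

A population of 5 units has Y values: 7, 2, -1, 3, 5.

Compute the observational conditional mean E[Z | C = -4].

20.25

E[Z|C=-4] averages over only the 4 units with C=-4 (Y = 7, 2, 3, 5): Z = 23, 18, 19, 21, mean 20.25.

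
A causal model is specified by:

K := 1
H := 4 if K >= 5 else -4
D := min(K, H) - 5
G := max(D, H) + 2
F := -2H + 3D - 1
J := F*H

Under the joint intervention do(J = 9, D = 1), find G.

Under do(J = 9, D = 1), each intervened variable's structural equation is replaced by its fixed value.
H = 4 if K >= 5 else -4  [with K=1]  = -4
G = max(D, H) + 2  [with D=1, H=-4]  = 3

3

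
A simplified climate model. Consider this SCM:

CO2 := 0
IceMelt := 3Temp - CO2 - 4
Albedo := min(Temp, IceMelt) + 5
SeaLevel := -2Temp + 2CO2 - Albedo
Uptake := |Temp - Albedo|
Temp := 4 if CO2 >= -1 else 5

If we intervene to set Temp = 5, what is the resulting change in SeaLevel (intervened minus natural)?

do(Temp=5) replaces the equation Temp := 4 if CO2 >= -1 else 5 with the constant Temp = 5.
IceMelt = 3Temp - CO2 - 4  [with Temp=5, CO2=0]  = 11
Albedo = min(Temp, IceMelt) + 5  [with Temp=5, IceMelt=11]  = 10
SeaLevel = -2Temp + 2CO2 - Albedo  [with Temp=5, CO2=0, Albedo=10]  = -20
Without intervention: Temp = 4 if CO2 >= -1 else 5  [with CO2=0]  = 4; IceMelt = 3Temp - CO2 - 4  [with Temp=4, CO2=0]  = 8; Albedo = min(Temp, IceMelt) + 5  [with Temp=4, IceMelt=8]  = 9; SeaLevel = -2Temp + 2CO2 - Albedo  [with Temp=4, CO2=0, Albedo=9]  = -17.
Change = -20 − (-17) = -3.

-3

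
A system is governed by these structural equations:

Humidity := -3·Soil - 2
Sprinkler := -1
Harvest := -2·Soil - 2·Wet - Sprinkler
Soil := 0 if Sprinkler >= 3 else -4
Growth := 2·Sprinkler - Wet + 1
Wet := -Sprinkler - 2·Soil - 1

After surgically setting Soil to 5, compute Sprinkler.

-1

Under do(Soil=5), the mechanism Soil := 0 if Sprinkler >= 3 else -4 is discarded; Soil is fixed at 5.
Sprinkler is not downstream of the intervention, so its value is determined by the original equations.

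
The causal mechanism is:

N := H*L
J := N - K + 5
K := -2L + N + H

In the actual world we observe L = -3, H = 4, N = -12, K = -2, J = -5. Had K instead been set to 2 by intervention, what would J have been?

Intervening sets K = 2 and removes its equation (K := -2L + N + H).
N = H*L  [with H=4, L=-3]  = -12
J = N - K + 5  [with N=-12, K=2]  = -9

-9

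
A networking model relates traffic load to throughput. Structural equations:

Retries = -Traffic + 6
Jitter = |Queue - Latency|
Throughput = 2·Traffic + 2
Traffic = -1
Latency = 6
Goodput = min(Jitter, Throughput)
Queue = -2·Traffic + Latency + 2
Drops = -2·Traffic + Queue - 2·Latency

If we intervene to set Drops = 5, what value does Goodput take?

0

do(Drops=5) replaces the equation Drops = -2·Traffic + Queue - 2·Latency with the constant Drops = 5.
No directed path runs from Drops to Goodput, so Goodput keeps its natural value.
Queue = -2·Traffic + Latency + 2  [with Traffic=-1, Latency=6]  = 10
Jitter = |Queue - Latency|  [with Queue=10, Latency=6]  = 4
Throughput = 2·Traffic + 2  [with Traffic=-1]  = 0
Goodput = min(Jitter, Throughput)  [with Jitter=4, Throughput=0]  = 0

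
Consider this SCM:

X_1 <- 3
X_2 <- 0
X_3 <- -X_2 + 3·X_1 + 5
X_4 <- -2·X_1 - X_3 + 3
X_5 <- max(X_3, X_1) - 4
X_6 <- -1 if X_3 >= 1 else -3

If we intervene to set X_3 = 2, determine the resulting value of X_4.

The intervention breaks the incoming arrows to X_3: X_3 <- -X_2 + 3·X_1 + 5 no longer applies, and X_3 = 2.
X_4 = -2·X_1 - X_3 + 3  [with X_1=3, X_3=2]  = -5

-5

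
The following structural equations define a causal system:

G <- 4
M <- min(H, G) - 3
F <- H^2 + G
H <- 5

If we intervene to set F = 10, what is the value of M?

Under do(F=10), the mechanism F <- H^2 + G is discarded; F is fixed at 10.
Since M is not a descendant of the intervened variable, it is unaffected.
M = min(H, G) - 3  [with H=5, G=4]  = 1

1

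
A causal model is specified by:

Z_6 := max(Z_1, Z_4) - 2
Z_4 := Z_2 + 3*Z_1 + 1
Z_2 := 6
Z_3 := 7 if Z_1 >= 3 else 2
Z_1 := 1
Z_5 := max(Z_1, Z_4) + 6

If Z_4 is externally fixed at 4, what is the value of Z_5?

10

Intervening sets Z_4 = 4 and removes its equation (Z_4 := Z_2 + 3*Z_1 + 1).
Z_5 = max(Z_1, Z_4) + 6  [with Z_1=1, Z_4=4]  = 10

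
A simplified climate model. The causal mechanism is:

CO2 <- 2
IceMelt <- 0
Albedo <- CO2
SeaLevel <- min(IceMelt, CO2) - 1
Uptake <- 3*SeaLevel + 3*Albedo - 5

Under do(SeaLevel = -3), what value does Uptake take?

-8

Intervening sets SeaLevel = -3 and removes its equation (SeaLevel <- min(IceMelt, CO2) - 1).
Albedo = CO2  [with CO2=2]  = 2
Uptake = 3*SeaLevel + 3*Albedo - 5  [with SeaLevel=-3, Albedo=2]  = -8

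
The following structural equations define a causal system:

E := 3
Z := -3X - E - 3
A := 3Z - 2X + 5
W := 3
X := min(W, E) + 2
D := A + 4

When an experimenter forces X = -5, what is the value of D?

The intervention breaks the incoming arrows to X: X := min(W, E) + 2 no longer applies, and X = -5.
Z = -3X - E - 3  [with X=-5, E=3]  = 9
A = 3Z - 2X + 5  [with Z=9, X=-5]  = 42
D = A + 4  [with A=42]  = 46

46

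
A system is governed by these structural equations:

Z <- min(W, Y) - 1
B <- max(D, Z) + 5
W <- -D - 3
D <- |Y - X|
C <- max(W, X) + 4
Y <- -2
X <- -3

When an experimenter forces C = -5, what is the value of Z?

The intervention breaks the incoming arrows to C: C <- max(W, X) + 4 no longer applies, and C = -5.
Since Z is not a descendant of the intervened variable, it is unaffected.
D = |Y - X|  [with Y=-2, X=-3]  = 1
W = -D - 3  [with D=1]  = -4
Z = min(W, Y) - 1  [with W=-4, Y=-2]  = -5

-5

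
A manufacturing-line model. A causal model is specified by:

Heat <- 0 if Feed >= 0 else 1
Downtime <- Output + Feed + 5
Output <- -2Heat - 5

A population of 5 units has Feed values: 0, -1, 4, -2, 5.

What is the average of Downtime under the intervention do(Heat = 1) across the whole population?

do(Heat=1) breaks Heat's dependence on Feed. With Heat=1 fixed, Downtime across the units is -2, -3, 2, -4, 3, mean -0.8.

-0.8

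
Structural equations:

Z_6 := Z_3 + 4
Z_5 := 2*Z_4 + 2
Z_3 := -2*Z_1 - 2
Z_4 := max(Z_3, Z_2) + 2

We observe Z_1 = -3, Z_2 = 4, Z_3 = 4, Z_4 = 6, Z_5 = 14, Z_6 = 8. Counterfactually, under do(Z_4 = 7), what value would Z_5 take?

16

Intervening sets Z_4 = 7 and removes its equation (Z_4 := max(Z_3, Z_2) + 2).
Z_5 = 2*Z_4 + 2  [with Z_4=7]  = 16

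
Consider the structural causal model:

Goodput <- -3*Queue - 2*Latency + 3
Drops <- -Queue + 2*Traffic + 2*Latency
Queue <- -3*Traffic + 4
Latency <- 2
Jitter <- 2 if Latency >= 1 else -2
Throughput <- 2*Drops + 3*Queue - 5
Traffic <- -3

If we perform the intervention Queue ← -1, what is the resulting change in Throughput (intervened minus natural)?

-14

The intervention breaks the incoming arrows to Queue: Queue <- -3*Traffic + 4 no longer applies, and Queue = -1.
Drops = -Queue + 2*Traffic + 2*Latency  [with Queue=-1, Traffic=-3, Latency=2]  = -1
Throughput = 2*Drops + 3*Queue - 5  [with Drops=-1, Queue=-1]  = -10
Without intervention: Queue = -3*Traffic + 4  [with Traffic=-3]  = 13; Drops = -Queue + 2*Traffic + 2*Latency  [with Queue=13, Traffic=-3, Latency=2]  = -15; Throughput = 2*Drops + 3*Queue - 5  [with Drops=-15, Queue=13]  = 4.
Change = -10 − 4 = -14.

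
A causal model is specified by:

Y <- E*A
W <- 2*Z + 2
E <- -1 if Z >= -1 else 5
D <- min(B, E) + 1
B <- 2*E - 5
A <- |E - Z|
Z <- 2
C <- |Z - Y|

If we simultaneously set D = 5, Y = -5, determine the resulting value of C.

Setting D = 5, Y = -5 by intervention discards those variables' equations.
C = |Z - Y|  [with Z=2, Y=-5]  = 7

7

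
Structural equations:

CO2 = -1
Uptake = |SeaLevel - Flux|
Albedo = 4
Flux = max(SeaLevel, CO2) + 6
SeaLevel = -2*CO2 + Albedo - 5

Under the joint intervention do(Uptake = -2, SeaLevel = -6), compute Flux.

5

Under do(Uptake = -2, SeaLevel = -6), each intervened variable's structural equation is replaced by its fixed value.
Flux = max(SeaLevel, CO2) + 6  [with SeaLevel=-6, CO2=-1]  = 5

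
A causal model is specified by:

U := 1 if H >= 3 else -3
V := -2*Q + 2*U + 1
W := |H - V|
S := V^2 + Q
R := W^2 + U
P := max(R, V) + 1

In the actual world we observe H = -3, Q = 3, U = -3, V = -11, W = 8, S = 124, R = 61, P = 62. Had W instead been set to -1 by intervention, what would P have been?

-1

do(W=-1) replaces the equation W := |H - V| with the constant W = -1.
U = 1 if H >= 3 else -3  [with H=-3]  = -3
V = -2*Q + 2*U + 1  [with Q=3, U=-3]  = -11
R = W^2 + U  [with W=-1, U=-3]  = -2
P = max(R, V) + 1  [with R=-2, V=-11]  = -1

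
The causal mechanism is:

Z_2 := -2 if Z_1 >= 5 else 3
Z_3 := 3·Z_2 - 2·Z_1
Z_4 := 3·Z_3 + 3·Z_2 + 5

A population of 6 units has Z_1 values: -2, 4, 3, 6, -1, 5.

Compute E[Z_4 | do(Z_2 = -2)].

do(Z_2=-2) breaks Z_2's dependence on Z_1. With Z_2=-2 fixed, Z_4 across the units is -7, -43, -37, -55, -13, -49, mean -34.

-34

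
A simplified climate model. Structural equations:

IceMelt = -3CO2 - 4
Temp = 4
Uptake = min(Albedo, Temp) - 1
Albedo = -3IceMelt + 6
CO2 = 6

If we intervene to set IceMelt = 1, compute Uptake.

do(IceMelt=1) replaces the equation IceMelt = -3CO2 - 4 with the constant IceMelt = 1.
Albedo = -3IceMelt + 6  [with IceMelt=1]  = 3
Uptake = min(Albedo, Temp) - 1  [with Albedo=3, Temp=4]  = 2

2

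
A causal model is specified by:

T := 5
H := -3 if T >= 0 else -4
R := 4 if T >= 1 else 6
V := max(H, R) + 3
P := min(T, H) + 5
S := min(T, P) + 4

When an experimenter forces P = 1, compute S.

The intervention breaks the incoming arrows to P: P := min(T, H) + 5 no longer applies, and P = 1.
S = min(T, P) + 4  [with T=5, P=1]  = 5

5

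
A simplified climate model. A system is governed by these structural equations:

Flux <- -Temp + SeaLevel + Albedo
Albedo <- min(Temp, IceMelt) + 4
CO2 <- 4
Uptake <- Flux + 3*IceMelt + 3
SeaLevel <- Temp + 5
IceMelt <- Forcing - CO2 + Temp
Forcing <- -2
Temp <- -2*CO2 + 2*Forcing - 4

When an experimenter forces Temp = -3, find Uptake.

The intervention breaks the incoming arrows to Temp: Temp <- -2*CO2 + 2*Forcing - 4 no longer applies, and Temp = -3.
IceMelt = Forcing - CO2 + Temp  [with Forcing=-2, CO2=4, Temp=-3]  = -9
Albedo = min(Temp, IceMelt) + 4  [with Temp=-3, IceMelt=-9]  = -5
SeaLevel = Temp + 5  [with Temp=-3]  = 2
Flux = -Temp + SeaLevel + Albedo  [with Temp=-3, SeaLevel=2, Albedo=-5]  = 0
Uptake = Flux + 3*IceMelt + 3  [with Flux=0, IceMelt=-9]  = -24

-24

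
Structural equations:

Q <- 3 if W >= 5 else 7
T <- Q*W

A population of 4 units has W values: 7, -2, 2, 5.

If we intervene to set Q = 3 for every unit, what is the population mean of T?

do(Q=3) breaks Q's dependence on W. With Q=3 fixed, T across the units is 21, -6, 6, 15, mean 9.

9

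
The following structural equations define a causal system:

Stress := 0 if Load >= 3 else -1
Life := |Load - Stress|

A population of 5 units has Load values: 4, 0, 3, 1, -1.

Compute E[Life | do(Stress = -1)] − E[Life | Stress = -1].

do(Stress=-1) breaks Stress's dependence on Load. With Stress=-1 fixed, Life across the units is 5, 1, 4, 2, 0, mean 2.4.
Conditioning on Stress=-1 selects the 3 unit(s) with Load ∈ {0, 1, -1}. Their Life values: 1, 2, 0. Mean = 1.
Difference = 2.4 − 1 = 1.4.

1.4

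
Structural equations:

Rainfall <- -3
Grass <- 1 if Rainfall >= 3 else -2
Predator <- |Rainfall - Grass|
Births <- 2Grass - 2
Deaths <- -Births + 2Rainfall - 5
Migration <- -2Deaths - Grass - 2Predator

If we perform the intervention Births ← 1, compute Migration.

24

Under do(Births=1), the mechanism Births <- 2Grass - 2 is discarded; Births is fixed at 1.
Grass = 1 if Rainfall >= 3 else -2  [with Rainfall=-3]  = -2
Predator = |Rainfall - Grass|  [with Rainfall=-3, Grass=-2]  = 1
Deaths = -Births + 2Rainfall - 5  [with Births=1, Rainfall=-3]  = -12
Migration = -2Deaths - Grass - 2Predator  [with Deaths=-12, Grass=-2, Predator=1]  = 24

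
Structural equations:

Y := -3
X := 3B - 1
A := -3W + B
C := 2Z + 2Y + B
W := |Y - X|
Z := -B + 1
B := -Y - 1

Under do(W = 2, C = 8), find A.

Setting W = 2, C = 8 by intervention discards those variables' equations.
B = -Y - 1  [with Y=-3]  = 2
A = -3W + B  [with W=2, B=2]  = -4

-4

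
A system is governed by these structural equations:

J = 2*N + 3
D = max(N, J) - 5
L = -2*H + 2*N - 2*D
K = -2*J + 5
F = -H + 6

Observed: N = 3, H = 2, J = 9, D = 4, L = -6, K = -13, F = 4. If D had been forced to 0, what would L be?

2

Intervening sets D = 0 and removes its equation (D = max(N, J) - 5).
L = -2*H + 2*N - 2*D  [with H=2, N=3, D=0]  = 2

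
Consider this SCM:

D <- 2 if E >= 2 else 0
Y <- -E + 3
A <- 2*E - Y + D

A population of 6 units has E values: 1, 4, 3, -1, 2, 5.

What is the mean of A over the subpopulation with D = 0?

E[A|D=0] averages over only the 2 units with D=0 (E = 1, -1): A = 0, -6, mean -3.

-3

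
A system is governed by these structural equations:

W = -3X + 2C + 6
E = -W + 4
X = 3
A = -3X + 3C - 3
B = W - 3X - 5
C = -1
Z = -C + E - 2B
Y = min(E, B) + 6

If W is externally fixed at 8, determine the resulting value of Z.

The intervention breaks the incoming arrows to W: W = -3X + 2C + 6 no longer applies, and W = 8.
B = W - 3X - 5  [with W=8, X=3]  = -6
E = -W + 4  [with W=8]  = -4
Z = -C + E - 2B  [with C=-1, E=-4, B=-6]  = 9

9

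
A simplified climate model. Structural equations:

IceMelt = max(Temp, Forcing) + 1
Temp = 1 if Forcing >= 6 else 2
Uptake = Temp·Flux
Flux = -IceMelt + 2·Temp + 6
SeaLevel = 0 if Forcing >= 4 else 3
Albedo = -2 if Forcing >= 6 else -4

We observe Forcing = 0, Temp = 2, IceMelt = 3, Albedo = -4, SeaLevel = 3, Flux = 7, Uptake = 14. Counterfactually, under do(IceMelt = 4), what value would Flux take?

6

The intervention breaks the incoming arrows to IceMelt: IceMelt = max(Temp, Forcing) + 1 no longer applies, and IceMelt = 4.
Temp = 1 if Forcing >= 6 else 2  [with Forcing=0]  = 2
Flux = -IceMelt + 2·Temp + 6  [with IceMelt=4, Temp=2]  = 6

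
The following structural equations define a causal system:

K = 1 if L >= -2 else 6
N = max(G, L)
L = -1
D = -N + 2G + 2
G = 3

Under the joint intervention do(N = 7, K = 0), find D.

1

The joint intervention fixes N = 7, K = 0, removing each variable's own equation.
D = -N + 2G + 2  [with N=7, G=3]  = 1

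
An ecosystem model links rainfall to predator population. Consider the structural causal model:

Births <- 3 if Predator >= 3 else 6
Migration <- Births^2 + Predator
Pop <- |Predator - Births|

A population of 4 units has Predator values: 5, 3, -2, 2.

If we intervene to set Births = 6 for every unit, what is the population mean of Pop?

The intervention sets Births=6 in all 4 units regardless of Predator. Recomputing Pop per unit gives 1, 3, 8, 4; average 4.

4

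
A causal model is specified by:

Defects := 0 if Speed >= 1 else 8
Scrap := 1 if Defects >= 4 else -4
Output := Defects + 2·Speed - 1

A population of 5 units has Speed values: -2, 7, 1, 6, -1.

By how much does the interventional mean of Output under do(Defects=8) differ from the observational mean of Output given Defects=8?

do(Defects=8) breaks Defects's dependence on Speed. With Defects=8 fixed, Output across the units is 3, 21, 9, 19, 5, mean 11.4.
Observing Defects=8 restricts to units where Defects's equation naturally yields 8: Speed ∈ {-2, -1}. In that subpopulation Output = 3, 5, mean 4.
Difference = 11.4 − 4 = 7.4.

7.4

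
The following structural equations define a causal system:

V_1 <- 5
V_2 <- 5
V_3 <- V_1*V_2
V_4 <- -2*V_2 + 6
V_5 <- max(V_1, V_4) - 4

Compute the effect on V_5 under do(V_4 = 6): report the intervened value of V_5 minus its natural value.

1

Intervening sets V_4 = 6 and removes its equation (V_4 <- -2*V_2 + 6).
V_5 = max(V_1, V_4) - 4  [with V_1=5, V_4=6]  = 2
Without intervention: V_4 = -2*V_2 + 6  [with V_2=5]  = -4; V_5 = max(V_1, V_4) - 4  [with V_1=5, V_4=-4]  = 1.
Change = 2 − 1 = 1.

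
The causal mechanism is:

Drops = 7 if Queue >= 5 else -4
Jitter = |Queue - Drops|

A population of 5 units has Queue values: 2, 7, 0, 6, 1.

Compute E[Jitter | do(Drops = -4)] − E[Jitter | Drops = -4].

The intervention sets Drops=-4 in all 5 units regardless of Queue. Recomputing Jitter per unit gives 6, 11, 4, 10, 5; average 7.2.
E[Jitter|Drops=-4] averages over only the 3 units with Drops=-4 (Queue = 2, 0, 1): Jitter = 6, 4, 5, mean 5.
Difference = 7.2 − 5 = 2.2.

2.2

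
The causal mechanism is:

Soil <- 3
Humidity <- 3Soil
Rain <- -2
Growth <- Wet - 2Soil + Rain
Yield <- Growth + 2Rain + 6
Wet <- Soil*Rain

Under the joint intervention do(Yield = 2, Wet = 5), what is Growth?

Under do(Yield = 2, Wet = 5), each intervened variable's structural equation is replaced by its fixed value.
Growth = Wet - 2Soil + Rain  [with Wet=5, Soil=3, Rain=-2]  = -3

-3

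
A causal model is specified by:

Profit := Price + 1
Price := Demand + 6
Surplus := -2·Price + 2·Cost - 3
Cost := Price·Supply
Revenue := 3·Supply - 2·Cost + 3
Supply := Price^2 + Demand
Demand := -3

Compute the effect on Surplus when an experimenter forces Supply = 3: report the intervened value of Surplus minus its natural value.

-18

The intervention breaks the incoming arrows to Supply: Supply := Price^2 + Demand no longer applies, and Supply = 3.
Price = Demand + 6  [with Demand=-3]  = 3
Cost = Price·Supply  [with Price=3, Supply=3]  = 9
Surplus = -2·Price + 2·Cost - 3  [with Price=3, Cost=9]  = 9
Without intervention: Price = Demand + 6  [with Demand=-3]  = 3; Supply = Price^2 + Demand  [with Price=3, Demand=-3]  = 6; Cost = Price·Supply  [with Price=3, Supply=6]  = 18; Surplus = -2·Price + 2·Cost - 3  [with Price=3, Cost=18]  = 27.
Change = 9 − 27 = -18.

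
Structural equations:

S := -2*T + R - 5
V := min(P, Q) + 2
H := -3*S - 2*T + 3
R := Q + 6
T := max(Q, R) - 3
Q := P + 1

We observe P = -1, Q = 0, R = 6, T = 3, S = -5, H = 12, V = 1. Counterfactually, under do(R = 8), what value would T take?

5

The intervention breaks the incoming arrows to R: R := Q + 6 no longer applies, and R = 8.
Q = P + 1  [with P=-1]  = 0
T = max(Q, R) - 3  [with Q=0, R=8]  = 5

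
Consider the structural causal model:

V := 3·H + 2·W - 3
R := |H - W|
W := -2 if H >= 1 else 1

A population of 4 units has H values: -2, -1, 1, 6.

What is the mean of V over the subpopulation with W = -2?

3.5

Conditioning on W=-2 selects the 2 unit(s) with H ∈ {1, 6}. Their V values: -4, 11. Mean = 3.5.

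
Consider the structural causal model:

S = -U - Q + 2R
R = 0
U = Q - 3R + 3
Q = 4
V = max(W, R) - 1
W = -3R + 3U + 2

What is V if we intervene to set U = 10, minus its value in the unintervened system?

The intervention breaks the incoming arrows to U: U = Q - 3R + 3 no longer applies, and U = 10.
W = -3R + 3U + 2  [with R=0, U=10]  = 32
V = max(W, R) - 1  [with W=32, R=0]  = 31
Without intervention: U = Q - 3R + 3  [with Q=4, R=0]  = 7; W = -3R + 3U + 2  [with R=0, U=7]  = 23; V = max(W, R) - 1  [with W=23, R=0]  = 22.
Change = 31 − 22 = 9.

9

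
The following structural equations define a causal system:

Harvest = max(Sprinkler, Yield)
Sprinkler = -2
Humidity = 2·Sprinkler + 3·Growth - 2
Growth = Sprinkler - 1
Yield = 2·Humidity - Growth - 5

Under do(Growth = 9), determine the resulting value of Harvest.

do(Growth=9) replaces the equation Growth = Sprinkler - 1 with the constant Growth = 9.
Humidity = 2·Sprinkler + 3·Growth - 2  [with Sprinkler=-2, Growth=9]  = 21
Yield = 2·Humidity - Growth - 5  [with Humidity=21, Growth=9]  = 28
Harvest = max(Sprinkler, Yield)  [with Sprinkler=-2, Yield=28]  = 28

28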